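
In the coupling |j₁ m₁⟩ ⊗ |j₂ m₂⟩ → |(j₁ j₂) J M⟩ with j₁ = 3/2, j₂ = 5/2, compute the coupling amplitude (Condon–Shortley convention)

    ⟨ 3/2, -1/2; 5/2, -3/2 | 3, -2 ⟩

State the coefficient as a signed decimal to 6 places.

+0.288675  (= +√(1/12))

√[7·1!2!4!/8! · 1!2!1!4!1!5!] = √(48)
  +(−1)^0/∏(0,1,2,1,0,3)! = 1/12  (running 1/12)
  +(−1)^1/∏(1,0,1,0,1,4)! = -1/24  (running 1/24)
⟨..|..⟩ = √(48)·(1/24) = +0.288675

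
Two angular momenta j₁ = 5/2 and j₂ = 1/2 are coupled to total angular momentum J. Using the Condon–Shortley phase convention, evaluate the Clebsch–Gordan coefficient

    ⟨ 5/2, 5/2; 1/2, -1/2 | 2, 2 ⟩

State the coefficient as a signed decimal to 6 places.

+0.912871  (= +√(5/6))

triangle: 1!*4!*0!/6! = 24/720
(j±m)!: 5!*0!*0!*1!*4!*0! = 2880
prefactor² = (2J+1)*Δ*N² = 480
  k=0: +1/(0!*1!*0!*0!*4!*0!) = 1/24
Σ = 1/24  ⇒  CG² = 480*1/24² = 5/6
CG = +√(5/6) = +0.912871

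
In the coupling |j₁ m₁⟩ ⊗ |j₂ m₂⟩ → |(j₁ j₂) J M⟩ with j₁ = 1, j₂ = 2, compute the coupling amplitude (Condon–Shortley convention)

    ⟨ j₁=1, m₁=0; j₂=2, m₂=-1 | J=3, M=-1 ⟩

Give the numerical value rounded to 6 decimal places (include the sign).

+√(8/15) ≈ +0.730297

√[7·0!2!4!/7! · 1!1!1!3!2!4!] = √(96/5)
  +(−1)^0/∏(0,0,1,1,1,3)! = 1/6  (running 1/6)
⟨..|..⟩ = √(96/5)·(1/6) = +0.730297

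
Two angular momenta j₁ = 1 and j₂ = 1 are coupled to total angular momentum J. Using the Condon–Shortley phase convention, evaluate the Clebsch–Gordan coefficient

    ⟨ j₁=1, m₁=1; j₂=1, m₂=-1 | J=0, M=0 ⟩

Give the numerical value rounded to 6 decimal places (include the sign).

j₁+j₂−J=2  J+j₁−j₂=0  J−j₁+j₂=0  j₁+j₂+J+1=3
(j₁±m₁, j₂±m₂, J±M) = (2,0,0,2,0,0)
P² = 4/3
sum k=0..0:
  [0] +1/2 = 1/2
S = 1/2
C² = P²·S² = 1/3 ; C = +0.577350

+0.577350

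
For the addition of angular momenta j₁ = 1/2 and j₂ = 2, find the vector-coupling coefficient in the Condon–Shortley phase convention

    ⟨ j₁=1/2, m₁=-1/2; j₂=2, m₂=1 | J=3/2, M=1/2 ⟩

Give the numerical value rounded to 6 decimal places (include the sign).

j₁+j₂−J=1  J+j₁−j₂=0  J−j₁+j₂=3  j₁+j₂+J+1=5
(j₁±m₁, j₂±m₂, J±M) = (0,1,3,1,2,1)
P² = 12/5
sum k=1..1:
  [1] −1/2 = -1/2
S = -1/2
C² = P²·S² = 3/5 ; C = -0.774597

-0.774597  (= −√(3/5))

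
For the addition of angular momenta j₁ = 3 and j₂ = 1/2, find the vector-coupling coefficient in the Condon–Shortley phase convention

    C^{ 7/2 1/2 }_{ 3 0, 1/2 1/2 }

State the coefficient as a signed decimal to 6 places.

+√(4/7) ≈ +0.755929

j₁+j₂−J=0  J+j₁−j₂=6  J−j₁+j₂=1  j₁+j₂+J+1=8
(j₁±m₁, j₂±m₂, J±M) = (3,3,1,0,4,3)
P² = 5184/7
sum k=0..0:
  [0] +1/36 = 1/36
S = 1/36
C² = P²·S² = 4/7 ; C = +0.755929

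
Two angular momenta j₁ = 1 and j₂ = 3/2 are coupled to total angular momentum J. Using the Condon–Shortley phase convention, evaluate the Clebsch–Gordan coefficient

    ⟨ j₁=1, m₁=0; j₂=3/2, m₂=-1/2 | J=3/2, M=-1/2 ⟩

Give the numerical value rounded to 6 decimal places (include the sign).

+0.258199  (= +√(1/15))

j₁+j₂−J=1  J+j₁−j₂=1  J−j₁+j₂=2  j₁+j₂+J+1=5
(j₁±m₁, j₂±m₂, J±M) = (1,1,1,2,1,2)
P² = 4/15
sum k=0..1:
  [0] +1/1 = 1
  [1] −1/2 = -1/2
S = 1/2
C² = P²·S² = 1/15 ; C = +0.258199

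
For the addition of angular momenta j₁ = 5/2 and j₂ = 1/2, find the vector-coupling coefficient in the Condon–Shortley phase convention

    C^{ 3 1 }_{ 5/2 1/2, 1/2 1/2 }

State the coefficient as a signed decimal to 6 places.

j₁+j₂−J=0  J+j₁−j₂=5  J−j₁+j₂=1  j₁+j₂+J+1=7
(j₁±m₁, j₂±m₂, J±M) = (3,2,1,0,4,2)
P² = 96
sum k=0..0:
  [0] +1/12 = 1/12
S = 1/12
C² = P²·S² = 2/3 ; C = +0.816497

+0.816497  (= +√(2/3))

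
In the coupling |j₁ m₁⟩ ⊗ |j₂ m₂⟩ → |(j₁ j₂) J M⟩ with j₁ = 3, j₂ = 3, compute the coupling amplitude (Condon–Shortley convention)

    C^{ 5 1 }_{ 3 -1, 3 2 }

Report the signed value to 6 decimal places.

triangle: 1!*5!*5!/12! = 14400/479001600
(j±m)!: 2!*4!*5!*1!*6!*4! = 99532800
prefactor² = (2J+1)*Δ*N² = 230400/7
  k=0: +1/(0!*1!*4!*5!*1!*0!) = 1/2880
  k=1: −1/(1!*0!*3!*4!*2!*1!) = -1/288
Σ = -1/320  ⇒  CG² = 230400/7*(-1/320)² = 9/28
CG = −√(9/28) = -0.566947

−√(9/28) ≈ -0.566947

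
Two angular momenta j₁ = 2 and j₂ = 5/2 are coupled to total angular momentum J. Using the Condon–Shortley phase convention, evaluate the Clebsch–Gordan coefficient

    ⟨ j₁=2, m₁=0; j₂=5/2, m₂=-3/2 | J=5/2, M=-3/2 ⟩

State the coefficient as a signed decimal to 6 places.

-0.119523

triangle: 2!×2!×3!/8! = 24/40320
(j±m)!: 2!×2!×1!×4!×1!×4! = 2304
prefactor² = (2J+1)×Δ×N² = 288/35
  k=0: +1/(0!×2!×2!×1!×0!×2!) = 1/8
  k=1: −1/(1!×1!×1!×0!×1!×3!) = -1/6
Σ = -1/24  ⇒  CG² = 288/35×(-1/24)² = 1/70
CG = −√(1/70) = -0.119523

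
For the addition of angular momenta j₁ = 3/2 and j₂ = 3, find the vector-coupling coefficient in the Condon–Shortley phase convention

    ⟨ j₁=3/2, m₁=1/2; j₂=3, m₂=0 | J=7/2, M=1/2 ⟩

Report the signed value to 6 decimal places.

√[8·1!2!5!/9! · 2!1!3!3!4!3!] = √(384/7)
  +(−1)^0/∏(0,1,1,3,1,2)! = 1/12  (running 1/12)
  +(−1)^1/∏(1,0,0,2,2,3)! = -1/24  (running 1/24)
⟨..|..⟩ = √(384/7)·(1/24) = +0.308607

+0.308607  (= +√(2/21))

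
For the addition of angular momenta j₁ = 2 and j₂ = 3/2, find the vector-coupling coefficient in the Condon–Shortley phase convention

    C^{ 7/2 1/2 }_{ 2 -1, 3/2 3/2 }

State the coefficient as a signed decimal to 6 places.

j₁+j₂−J=0  J+j₁−j₂=4  J−j₁+j₂=3  j₁+j₂+J+1=8
(j₁±m₁, j₂±m₂, J±M) = (1,3,3,0,4,3)
P² = 5184/35
sum k=0..0:
  [0] +1/36 = 1/36
S = 1/36
C² = P²·S² = 4/35 ; C = +0.338062

+√(4/35) = +0.338062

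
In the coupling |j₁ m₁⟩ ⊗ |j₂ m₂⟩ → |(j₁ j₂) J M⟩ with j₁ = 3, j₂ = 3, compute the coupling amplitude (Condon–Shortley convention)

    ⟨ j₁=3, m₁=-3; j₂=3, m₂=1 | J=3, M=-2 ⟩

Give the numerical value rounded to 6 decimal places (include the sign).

-0.577350

√[7·3!3!3!/10! · 0!6!4!2!1!5!] = √(1728)
  +(−1)^3/∏(3,0,3,1,0,2)! = -1/72  (running -1/72)
⟨..|..⟩ = √(1728)·(-1/72) = -0.577350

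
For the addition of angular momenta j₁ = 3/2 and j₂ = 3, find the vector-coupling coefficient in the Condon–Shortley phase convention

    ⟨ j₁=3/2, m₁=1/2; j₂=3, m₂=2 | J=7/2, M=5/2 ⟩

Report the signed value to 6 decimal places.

-0.377964  (= −√(1/7))

√[8·1!2!5!/9! · 2!1!5!1!6!1!] = √(6400/7)
  +(−1)^0/∏(0,1,1,5,1,0)! = 1/120  (running 1/120)
  +(−1)^1/∏(1,0,0,4,2,1)! = -1/48  (running -1/80)
⟨..|..⟩ = √(6400/7)·(-1/80) = -0.377964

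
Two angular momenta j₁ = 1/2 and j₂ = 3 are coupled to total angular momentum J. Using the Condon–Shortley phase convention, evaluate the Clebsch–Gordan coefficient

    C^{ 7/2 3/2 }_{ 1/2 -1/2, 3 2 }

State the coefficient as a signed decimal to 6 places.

j₁+j₂−J=0  J+j₁−j₂=1  J−j₁+j₂=6  j₁+j₂+J+1=8
(j₁±m₁, j₂±m₂, J±M) = (0,1,5,1,5,2)
P² = 28800/7
sum k=0..0:
  [0] +1/120 = 1/120
S = 1/120
C² = P²·S² = 2/7 ; C = +0.534522

+√(2/7) = +0.534522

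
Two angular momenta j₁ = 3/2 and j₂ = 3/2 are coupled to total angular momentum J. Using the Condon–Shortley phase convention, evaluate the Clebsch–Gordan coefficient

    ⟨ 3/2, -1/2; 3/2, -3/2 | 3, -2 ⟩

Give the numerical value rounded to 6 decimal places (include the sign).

j₁+j₂−J=0  J+j₁−j₂=3  J−j₁+j₂=3  j₁+j₂+J+1=7
(j₁±m₁, j₂±m₂, J±M) = (1,2,0,3,1,5)
P² = 72
sum k=0..0:
  [0] +1/12 = 1/12
S = 1/12
C² = P²·S² = 1/2 ; C = +0.707107

+0.707107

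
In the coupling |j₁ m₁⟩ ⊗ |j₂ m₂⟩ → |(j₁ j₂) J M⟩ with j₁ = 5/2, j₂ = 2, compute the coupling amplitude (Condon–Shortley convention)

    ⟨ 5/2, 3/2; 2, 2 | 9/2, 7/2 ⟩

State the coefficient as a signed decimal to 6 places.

+0.745356

√[10·0!5!4!/10! · 4!1!4!0!8!1!] = √(184320)
  +(−1)^0/∏(0,0,1,4,4,0)! = 1/576  (running 1/576)
⟨..|..⟩ = √(184320)·(1/576) = +0.745356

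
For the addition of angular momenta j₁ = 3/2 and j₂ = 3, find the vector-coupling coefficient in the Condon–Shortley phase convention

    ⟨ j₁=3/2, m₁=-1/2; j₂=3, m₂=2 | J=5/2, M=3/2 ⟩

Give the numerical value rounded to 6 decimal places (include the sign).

j₁+j₂−J=2  J+j₁−j₂=1  J−j₁+j₂=4  j₁+j₂+J+1=8
(j₁±m₁, j₂±m₂, J±M) = (1,2,5,1,4,1)
P² = 288/7
sum k=1..2:
  [1] −1/24 = -1/24
  [2] +1/12 = 1/12
S = 1/24
C² = P²·S² = 1/14 ; C = +0.267261

+√(1/14) = +0.267261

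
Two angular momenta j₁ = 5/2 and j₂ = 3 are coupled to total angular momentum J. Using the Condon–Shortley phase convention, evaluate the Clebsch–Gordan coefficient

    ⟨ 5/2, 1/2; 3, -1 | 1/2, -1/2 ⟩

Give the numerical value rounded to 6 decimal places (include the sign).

√[2·5!0!1!/7! · 3!2!2!4!0!1!] = √(192/7)
  +(−1)^2/∏(2,3,0,0,0,1)! = 1/12  (running 1/12)
⟨..|..⟩ = √(192/7)·(1/12) = +0.436436

+0.436436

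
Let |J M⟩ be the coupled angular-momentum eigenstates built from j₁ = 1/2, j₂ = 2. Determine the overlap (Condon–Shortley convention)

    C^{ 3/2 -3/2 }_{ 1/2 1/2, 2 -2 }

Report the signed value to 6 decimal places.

j₁+j₂−J=1  J+j₁−j₂=0  J−j₁+j₂=3  j₁+j₂+J+1=5
(j₁±m₁, j₂±m₂, J±M) = (1,0,0,4,0,3)
P² = 144/5
sum k=0..0:
  [0] +1/6 = 1/6
S = 1/6
C² = P²·S² = 4/5 ; C = +0.894427

+√(4/5) ≈ +0.894427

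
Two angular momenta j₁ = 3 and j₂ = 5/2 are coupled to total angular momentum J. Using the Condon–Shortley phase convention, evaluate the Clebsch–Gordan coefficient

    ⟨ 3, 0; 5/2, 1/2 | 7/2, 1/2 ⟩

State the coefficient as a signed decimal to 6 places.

triangle: 2!×4!×3!/10! = 288/3628800
(j±m)!: 3!×3!×3!×2!×4!×3! = 62208
prefactor² = (2J+1)×Δ×N² = 6912/175
  k=0: +1/(0!×2!×3!×3!×1!×0!) = 1/72
  k=1: −1/(1!×1!×2!×2!×2!×1!) = -1/8
  k=2: +1/(2!×0!×1!×1!×3!×2!) = 1/24
Σ = -5/72  ⇒  CG² = 6912/175×(-5/72)² = 4/21
CG = −√(4/21) = -0.436436

-0.436436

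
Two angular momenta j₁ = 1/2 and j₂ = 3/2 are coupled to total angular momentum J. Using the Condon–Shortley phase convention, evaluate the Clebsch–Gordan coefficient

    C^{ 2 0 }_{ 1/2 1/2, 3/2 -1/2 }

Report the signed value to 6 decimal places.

√[5·0!1!3!/5! · 1!0!1!2!2!2!] = √(2)
  +(−1)^0/∏(0,0,0,1,1,2)! = 1/2  (running 1/2)
⟨..|..⟩ = √(2)·(1/2) = +0.707107

+√(1/2) = +0.707107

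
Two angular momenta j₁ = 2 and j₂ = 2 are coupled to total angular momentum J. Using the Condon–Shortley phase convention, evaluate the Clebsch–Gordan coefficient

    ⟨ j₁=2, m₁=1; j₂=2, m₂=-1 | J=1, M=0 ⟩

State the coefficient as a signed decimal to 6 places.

-0.316228

triangle: 3!*1!*1!/6! = 6/720
(j±m)!: 3!*1!*1!*3!*1!*1! = 36
prefactor² = (2J+1)*Δ*N² = 9/10
  k=0: +1/(0!*3!*1!*1!*0!*0!) = 1/6
  k=1: −1/(1!*2!*0!*0!*1!*1!) = -1/2
Σ = -1/3  ⇒  CG² = 9/10*(-1/3)² = 1/10
CG = −√(1/10) = -0.316228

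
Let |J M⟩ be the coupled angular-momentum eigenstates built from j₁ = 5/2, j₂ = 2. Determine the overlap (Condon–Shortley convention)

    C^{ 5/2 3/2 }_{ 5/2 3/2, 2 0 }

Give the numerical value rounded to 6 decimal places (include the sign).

j₁+j₂−J=2  J+j₁−j₂=3  J−j₁+j₂=2  j₁+j₂+J+1=8
(j₁±m₁, j₂±m₂, J±M) = (4,1,2,2,4,1)
P² = 288/35
sum k=0..1:
  [0] +1/8 = 1/8
  [1] −1/6 = -1/6
S = -1/24
C² = P²·S² = 1/70 ; C = -0.119523

-0.119523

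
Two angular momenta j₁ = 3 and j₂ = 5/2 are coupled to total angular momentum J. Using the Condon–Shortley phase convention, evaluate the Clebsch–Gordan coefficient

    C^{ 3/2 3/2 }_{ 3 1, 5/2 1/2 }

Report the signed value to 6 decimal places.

√[4·4!2!1!/8! · 4!2!3!2!3!0!] = √(576/35)
  +(−1)^2/∏(2,2,0,1,2,0)! = 1/8  (running 1/8)
⟨..|..⟩ = √(576/35)·(1/8) = +0.507093

+0.507093  (= +√(9/35))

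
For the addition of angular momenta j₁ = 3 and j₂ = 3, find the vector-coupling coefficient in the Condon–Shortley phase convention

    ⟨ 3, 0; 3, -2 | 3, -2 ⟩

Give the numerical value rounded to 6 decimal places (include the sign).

√[7·3!3!3!/10! · 3!3!1!5!1!5!] = √(216)
  +(−1)^0/∏(0,3,3,1,0,2)! = 1/72  (running 1/72)
  +(−1)^1/∏(1,2,2,0,1,3)! = -1/24  (running -1/36)
⟨..|..⟩ = √(216)·(-1/36) = -0.408248

-0.408248  (= −√(1/6))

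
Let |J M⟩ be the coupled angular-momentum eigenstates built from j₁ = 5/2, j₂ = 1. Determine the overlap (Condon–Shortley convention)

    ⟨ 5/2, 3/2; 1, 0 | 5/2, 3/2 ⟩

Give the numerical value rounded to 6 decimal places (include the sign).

+√(9/35) = +0.507093

√[6·1!4!1!/7! · 4!1!1!1!4!1!] = √(576/35)
  +(−1)^0/∏(0,1,1,1,3,0)! = 1/6  (running 1/6)
  +(−1)^1/∏(1,0,0,0,4,1)! = -1/24  (running 1/8)
⟨..|..⟩ = √(576/35)·(1/8) = +0.507093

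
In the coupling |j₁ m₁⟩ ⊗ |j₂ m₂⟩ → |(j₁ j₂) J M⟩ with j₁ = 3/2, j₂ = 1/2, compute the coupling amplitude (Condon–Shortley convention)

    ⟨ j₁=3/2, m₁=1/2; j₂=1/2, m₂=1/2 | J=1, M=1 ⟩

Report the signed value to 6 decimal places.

-0.500000

j₁+j₂−J=1  J+j₁−j₂=2  J−j₁+j₂=0  j₁+j₂+J+1=4
(j₁±m₁, j₂±m₂, J±M) = (2,1,1,0,2,0)
P² = 1
sum k=1..1:
  [1] −1/2 = -1/2
S = -1/2
C² = P²·S² = 1/4 ; C = -0.500000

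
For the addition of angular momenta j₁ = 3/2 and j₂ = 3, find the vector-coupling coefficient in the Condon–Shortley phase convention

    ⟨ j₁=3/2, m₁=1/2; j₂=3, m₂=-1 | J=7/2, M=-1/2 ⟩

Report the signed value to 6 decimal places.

+√(2/7) = +0.534522

j₁+j₂−J=1  J+j₁−j₂=2  J−j₁+j₂=5  j₁+j₂+J+1=9
(j₁±m₁, j₂±m₂, J±M) = (2,1,2,4,3,4)
P² = 512/7
sum k=0..1:
  [0] +1/12 = 1/12
  [1] −1/48 = -1/48
S = 1/16
C² = P²·S² = 2/7 ; C = +0.534522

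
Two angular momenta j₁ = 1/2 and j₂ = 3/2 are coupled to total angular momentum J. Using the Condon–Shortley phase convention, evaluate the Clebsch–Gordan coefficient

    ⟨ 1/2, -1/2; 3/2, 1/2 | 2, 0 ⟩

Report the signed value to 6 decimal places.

+0.707107

√[5·0!1!3!/5! · 0!1!2!1!2!2!] = √(2)
  +(−1)^0/∏(0,0,1,2,0,1)! = 1/2  (running 1/2)
⟨..|..⟩ = √(2)·(1/2) = +0.707107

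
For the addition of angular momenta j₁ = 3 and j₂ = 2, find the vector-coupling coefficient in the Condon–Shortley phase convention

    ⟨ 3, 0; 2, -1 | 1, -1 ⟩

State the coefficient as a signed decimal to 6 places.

triangle: 4!·2!·0!/7! = 48/5040
(j±m)!: 3!·3!·1!·3!·0!·2! = 432
prefactor² = (2J+1)·Δ·N² = 432/35
  k=1: −1/(1!·3!·2!·0!·0!·0!) = -1/12
Σ = -1/12  ⇒  CG² = 432/35·(-1/12)² = 3/35
CG = −√(3/35) = -0.292770

-0.292770  (= −√(3/35))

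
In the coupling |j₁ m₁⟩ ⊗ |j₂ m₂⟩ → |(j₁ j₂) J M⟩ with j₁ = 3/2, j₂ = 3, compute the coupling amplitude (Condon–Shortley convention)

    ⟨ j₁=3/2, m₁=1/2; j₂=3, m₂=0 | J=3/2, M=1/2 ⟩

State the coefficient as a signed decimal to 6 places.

j₁+j₂−J=3  J+j₁−j₂=0  J−j₁+j₂=3  j₁+j₂+J+1=7
(j₁±m₁, j₂±m₂, J±M) = (2,1,3,3,2,1)
P² = 144/35
sum k=1..1:
  [1] −1/4 = -1/4
S = -1/4
C² = P²·S² = 9/35 ; C = -0.507093

−√(9/35) = -0.507093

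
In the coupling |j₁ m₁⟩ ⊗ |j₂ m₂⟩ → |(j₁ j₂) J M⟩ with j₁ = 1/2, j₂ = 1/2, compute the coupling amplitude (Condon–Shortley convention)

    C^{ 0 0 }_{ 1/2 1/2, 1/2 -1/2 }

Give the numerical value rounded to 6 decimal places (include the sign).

+√(1/2) = +0.707107

√[1·1!0!0!/2! · 1!0!0!1!0!0!] = √(1/2)
  +(−1)^0/∏(0,1,0,0,0,0)! = 1  (running 1)
⟨..|..⟩ = √(1/2)·(1) = +0.707107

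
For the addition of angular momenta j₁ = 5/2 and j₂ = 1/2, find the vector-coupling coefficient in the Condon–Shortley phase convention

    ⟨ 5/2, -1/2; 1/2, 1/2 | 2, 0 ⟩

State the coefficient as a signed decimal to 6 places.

√[5·1!4!0!/6! · 2!3!1!0!2!2!] = √(8)
  +(−1)^1/∏(1,0,2,0,2,0)! = -1/4  (running -1/4)
⟨..|..⟩ = √(8)·(-1/4) = -0.707107

−√(1/2) ≈ -0.707107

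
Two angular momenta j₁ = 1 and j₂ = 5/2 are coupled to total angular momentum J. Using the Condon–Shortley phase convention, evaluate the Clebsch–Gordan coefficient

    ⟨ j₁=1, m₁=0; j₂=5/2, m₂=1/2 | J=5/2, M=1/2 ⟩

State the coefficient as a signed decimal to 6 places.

−√(1/35) = -0.169031

triangle: 1!×1!×4!/7! = 24/5040
(j±m)!: 1!×1!×3!×2!×3!×2! = 144
prefactor² = (2J+1)×Δ×N² = 144/35
  k=0: +1/(0!×1!×1!×3!×0!×1!) = 1/6
  k=1: −1/(1!×0!×0!×2!×1!×2!) = -1/4
Σ = -1/12  ⇒  CG² = 144/35×(-1/12)² = 1/35
CG = −√(1/35) = -0.169031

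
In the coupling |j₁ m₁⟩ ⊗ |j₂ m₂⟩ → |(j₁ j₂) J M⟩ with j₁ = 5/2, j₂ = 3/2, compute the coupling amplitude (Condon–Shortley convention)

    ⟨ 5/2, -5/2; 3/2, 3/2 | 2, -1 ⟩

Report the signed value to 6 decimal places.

triangle: 2!*3!*1!/7! = 12/5040
(j±m)!: 0!*5!*3!*0!*1!*3! = 4320
prefactor² = (2J+1)*Δ*N² = 360/7
  k=2: +1/(2!*0!*3!*1!*0!*0!) = 1/12
Σ = 1/12  ⇒  CG² = 360/7*1/12² = 5/14
CG = +√(5/14) = +0.597614

+0.597614  (= +√(5/14))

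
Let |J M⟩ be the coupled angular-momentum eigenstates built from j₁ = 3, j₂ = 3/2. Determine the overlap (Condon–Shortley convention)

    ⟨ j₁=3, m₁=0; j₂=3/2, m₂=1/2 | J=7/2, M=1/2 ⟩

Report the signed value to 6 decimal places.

-0.308607  (= −√(2/21))

√[8·1!5!2!/9! · 3!3!2!1!4!3!] = √(384/7)
  +(−1)^0/∏(0,1,3,2,2,0)! = 1/24  (running 1/24)
  +(−1)^1/∏(1,0,2,1,3,1)! = -1/12  (running -1/24)
⟨..|..⟩ = √(384/7)·(-1/24) = -0.308607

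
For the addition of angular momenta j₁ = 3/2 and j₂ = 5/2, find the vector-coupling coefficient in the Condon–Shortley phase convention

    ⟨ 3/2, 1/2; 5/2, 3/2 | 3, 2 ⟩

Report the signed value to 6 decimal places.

√[7·1!2!4!/8! · 2!1!4!1!5!1!] = √(48)
  +(−1)^0/∏(0,1,1,4,1,0)! = 1/24  (running 1/24)
  +(−1)^1/∏(1,0,0,3,2,1)! = -1/12  (running -1/24)
⟨..|..⟩ = √(48)·(-1/24) = -0.288675

−√(1/12) = -0.288675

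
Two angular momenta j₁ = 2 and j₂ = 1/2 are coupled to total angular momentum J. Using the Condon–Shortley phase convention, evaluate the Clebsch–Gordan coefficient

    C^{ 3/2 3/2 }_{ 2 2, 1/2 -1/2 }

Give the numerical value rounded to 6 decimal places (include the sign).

+0.894427  (= +√(4/5))

j₁+j₂−J=1  J+j₁−j₂=3  J−j₁+j₂=0  j₁+j₂+J+1=5
(j₁±m₁, j₂±m₂, J±M) = (4,0,0,1,3,0)
P² = 144/5
sum k=0..0:
  [0] +1/6 = 1/6
S = 1/6
C² = P²·S² = 4/5 ; C = +0.894427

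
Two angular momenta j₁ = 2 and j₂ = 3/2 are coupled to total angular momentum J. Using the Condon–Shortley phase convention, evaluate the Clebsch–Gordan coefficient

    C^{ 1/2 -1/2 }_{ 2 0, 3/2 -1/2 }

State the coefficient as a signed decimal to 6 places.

j₁+j₂−J=3  J+j₁−j₂=1  J−j₁+j₂=0  j₁+j₂+J+1=5
(j₁±m₁, j₂±m₂, J±M) = (2,2,1,2,0,1)
P² = 4/5
sum k=1..1:
  [1] −1/2 = -1/2
S = -1/2
C² = P²·S² = 1/5 ; C = -0.447214

-0.447214  (= −√(1/5))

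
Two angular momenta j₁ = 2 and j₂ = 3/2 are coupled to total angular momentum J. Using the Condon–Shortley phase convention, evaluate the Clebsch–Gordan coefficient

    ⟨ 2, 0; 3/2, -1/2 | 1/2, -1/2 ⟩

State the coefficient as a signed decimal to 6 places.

√[2·3!1!0!/5! · 2!2!1!2!0!1!] = √(4/5)
  +(−1)^1/∏(1,2,1,0,0,0)! = -1/2  (running -1/2)
⟨..|..⟩ = √(4/5)·(-1/2) = -0.447214

−√(1/5) = -0.447214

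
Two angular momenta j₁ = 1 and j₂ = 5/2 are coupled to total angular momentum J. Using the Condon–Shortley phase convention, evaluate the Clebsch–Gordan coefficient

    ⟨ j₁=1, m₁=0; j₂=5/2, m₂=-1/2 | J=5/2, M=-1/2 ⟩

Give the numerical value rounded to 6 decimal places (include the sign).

+√(1/35) = +0.169031

j₁+j₂−J=1  J+j₁−j₂=1  J−j₁+j₂=4  j₁+j₂+J+1=7
(j₁±m₁, j₂±m₂, J±M) = (1,1,2,3,2,3)
P² = 144/35
sum k=0..1:
  [0] +1/4 = 1/4
  [1] −1/6 = -1/6
S = 1/12
C² = P²·S² = 1/35 ; C = +0.169031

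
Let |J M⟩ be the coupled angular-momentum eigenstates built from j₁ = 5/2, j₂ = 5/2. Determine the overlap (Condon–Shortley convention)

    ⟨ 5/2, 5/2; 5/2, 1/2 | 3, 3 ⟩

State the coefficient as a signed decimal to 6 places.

+√(5/18) = +0.527046

triangle: 2!·3!·3!/9! = 72/362880
(j±m)!: 5!·0!·3!·2!·6!·0! = 1036800
prefactor² = (2J+1)·Δ·N² = 1440
  k=0: +1/(0!·2!·0!·3!·3!·0!) = 1/72
Σ = 1/72  ⇒  CG² = 1440·1/72² = 5/18
CG = +√(5/18) = +0.527046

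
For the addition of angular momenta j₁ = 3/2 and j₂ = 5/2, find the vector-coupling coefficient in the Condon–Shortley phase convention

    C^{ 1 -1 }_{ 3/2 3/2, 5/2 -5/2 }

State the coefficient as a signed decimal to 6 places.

triangle: 3!×0!×2!/6! = 12/720
(j±m)!: 3!×0!×0!×5!×0!×2! = 1440
prefactor² = (2J+1)×Δ×N² = 72
  k=0: +1/(0!×3!×0!×0!×0!×2!) = 1/12
Σ = 1/12  ⇒  CG² = 72×1/12² = 1/2
CG = +√(1/2) = +0.707107

+0.707107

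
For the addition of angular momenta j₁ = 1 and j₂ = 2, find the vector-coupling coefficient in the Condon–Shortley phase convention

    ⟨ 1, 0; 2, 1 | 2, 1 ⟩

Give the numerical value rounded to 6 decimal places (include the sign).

triangle: 1!*1!*3!/6! = 6/720
(j±m)!: 1!*1!*3!*1!*3!*1! = 36
prefactor² = (2J+1)*Δ*N² = 3/2
  k=0: +1/(0!*1!*1!*3!*0!*0!) = 1/6
  k=1: −1/(1!*0!*0!*2!*1!*1!) = -1/2
Σ = -1/3  ⇒  CG² = 3/2*(-1/3)² = 1/6
CG = −√(1/6) = -0.408248

−√(1/6) = -0.408248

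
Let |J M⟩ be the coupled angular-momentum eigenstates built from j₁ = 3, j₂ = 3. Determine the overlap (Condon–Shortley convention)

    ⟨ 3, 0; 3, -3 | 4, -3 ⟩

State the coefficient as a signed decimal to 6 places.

+0.639602

√[9·2!4!4!/11! · 3!3!0!6!1!7!] = √(373248/11)
  +(−1)^0/∏(0,2,3,0,1,4)! = 1/288  (running 1/288)
⟨..|..⟩ = √(373248/11)·(1/288) = +0.639602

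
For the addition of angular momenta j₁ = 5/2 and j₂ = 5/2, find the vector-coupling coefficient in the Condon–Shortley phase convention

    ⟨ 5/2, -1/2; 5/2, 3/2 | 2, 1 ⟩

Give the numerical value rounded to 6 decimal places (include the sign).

+√(1/7) ≈ +0.377964

j₁+j₂−J=3  J+j₁−j₂=2  J−j₁+j₂=2  j₁+j₂+J+1=8
(j₁±m₁, j₂±m₂, J±M) = (2,3,4,1,3,1)
P² = 36/7
sum k=2..3:
  [2] +1/4 = 1/4
  [3] −1/12 = -1/12
S = 1/6
C² = P²·S² = 1/7 ; C = +0.377964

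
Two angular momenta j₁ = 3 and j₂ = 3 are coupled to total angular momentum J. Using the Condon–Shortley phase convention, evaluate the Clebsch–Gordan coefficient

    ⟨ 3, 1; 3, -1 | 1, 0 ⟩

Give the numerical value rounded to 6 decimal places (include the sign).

j₁+j₂−J=5  J+j₁−j₂=1  J−j₁+j₂=1  j₁+j₂+J+1=8
(j₁±m₁, j₂±m₂, J±M) = (4,2,2,4,1,1)
P² = 144/7
sum k=1..2:
  [1] −1/24 = -1/24
  [2] +1/12 = 1/12
S = 1/24
C² = P²·S² = 1/28 ; C = +0.188982

+0.188982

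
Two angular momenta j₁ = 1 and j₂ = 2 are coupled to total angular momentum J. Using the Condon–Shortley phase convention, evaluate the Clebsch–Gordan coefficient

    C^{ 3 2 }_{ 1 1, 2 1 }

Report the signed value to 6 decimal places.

+√(2/3) = +0.816497

triangle: 0!*2!*4!/7! = 48/5040
(j±m)!: 2!*0!*3!*1!*5!*1! = 1440
prefactor² = (2J+1)*Δ*N² = 96
  k=0: +1/(0!*0!*0!*3!*2!*1!) = 1/12
Σ = 1/12  ⇒  CG² = 96*1/12² = 2/3
CG = +√(2/3) = +0.816497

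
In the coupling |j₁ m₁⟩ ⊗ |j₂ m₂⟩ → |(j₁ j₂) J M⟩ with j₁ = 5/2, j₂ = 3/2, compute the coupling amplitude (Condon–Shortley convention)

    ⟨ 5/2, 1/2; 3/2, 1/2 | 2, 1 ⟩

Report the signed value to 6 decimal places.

triangle: 2!×3!×1!/7! = 12/5040
(j±m)!: 3!×2!×2!×1!×3!×1! = 144
prefactor² = (2J+1)×Δ×N² = 12/7
  k=1: −1/(1!×1!×1!×1!×2!×0!) = -1/2
  k=2: +1/(2!×0!×0!×0!×3!×1!) = 1/12
Σ = -5/12  ⇒  CG² = 12/7×(-5/12)² = 25/84
CG = −√(25/84) = -0.545545

−√(25/84) ≈ -0.545545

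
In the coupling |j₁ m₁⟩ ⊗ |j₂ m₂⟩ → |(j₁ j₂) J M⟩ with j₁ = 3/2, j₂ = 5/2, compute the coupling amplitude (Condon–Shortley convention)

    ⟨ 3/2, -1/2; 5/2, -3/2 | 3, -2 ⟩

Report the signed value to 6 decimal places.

+0.288675  (= +√(1/12))

√[7·1!2!4!/8! · 1!2!1!4!1!5!] = √(48)
  +(−1)^0/∏(0,1,2,1,0,3)! = 1/12  (running 1/12)
  +(−1)^1/∏(1,0,1,0,1,4)! = -1/24  (running 1/24)
⟨..|..⟩ = √(48)·(1/24) = +0.288675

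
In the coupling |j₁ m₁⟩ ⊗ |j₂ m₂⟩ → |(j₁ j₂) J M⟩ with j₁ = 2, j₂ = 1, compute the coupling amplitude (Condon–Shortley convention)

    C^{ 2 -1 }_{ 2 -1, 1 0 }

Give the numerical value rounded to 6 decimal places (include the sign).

j₁+j₂−J=1  J+j₁−j₂=3  J−j₁+j₂=1  j₁+j₂+J+1=6
(j₁±m₁, j₂±m₂, J±M) = (1,3,1,1,1,3)
P² = 3/2
sum k=0..1:
  [0] +1/6 = 1/6
  [1] −1/2 = -1/2
S = -1/3
C² = P²·S² = 1/6 ; C = -0.408248

-0.408248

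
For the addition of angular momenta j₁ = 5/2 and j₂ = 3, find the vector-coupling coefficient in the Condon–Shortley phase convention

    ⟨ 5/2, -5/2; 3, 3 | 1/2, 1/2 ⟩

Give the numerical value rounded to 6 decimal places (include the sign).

triangle: 5!·0!·1!/7! = 120/5040
(j±m)!: 0!·5!·6!·0!·1!·0! = 86400
prefactor² = (2J+1)·Δ·N² = 28800/7
  k=5: −1/(5!·0!·0!·1!·0!·0!) = -1/120
Σ = -1/120  ⇒  CG² = 28800/7·(-1/120)² = 2/7
CG = −√(2/7) = -0.534522

-0.534522  (= −√(2/7))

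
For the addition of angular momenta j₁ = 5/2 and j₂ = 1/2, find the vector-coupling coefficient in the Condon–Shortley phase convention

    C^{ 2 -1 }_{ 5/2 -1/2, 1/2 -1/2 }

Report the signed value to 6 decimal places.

triangle: 1!·4!·0!/6! = 24/720
(j±m)!: 2!·3!·0!·1!·1!·3! = 72
prefactor² = (2J+1)·Δ·N² = 12
  k=0: +1/(0!·1!·3!·0!·1!·0!) = 1/6
Σ = 1/6  ⇒  CG² = 12·1/6² = 1/3
CG = +√(1/3) = +0.577350

+√(1/3) = +0.577350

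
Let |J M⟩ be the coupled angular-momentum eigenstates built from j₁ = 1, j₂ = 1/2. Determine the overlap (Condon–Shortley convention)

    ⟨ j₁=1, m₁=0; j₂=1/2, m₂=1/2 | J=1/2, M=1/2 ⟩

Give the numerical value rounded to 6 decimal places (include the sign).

-0.577350

√[2·1!1!0!/3! · 1!1!1!0!1!0!] = √(1/3)
  +(−1)^1/∏(1,0,0,0,1,0)! = -1  (running -1)
⟨..|..⟩ = √(1/3)·(-1) = -0.577350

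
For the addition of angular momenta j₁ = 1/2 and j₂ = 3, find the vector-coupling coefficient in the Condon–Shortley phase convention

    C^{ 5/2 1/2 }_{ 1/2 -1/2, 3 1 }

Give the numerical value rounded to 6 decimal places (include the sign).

−√(4/7) = -0.755929

j₁+j₂−J=1  J+j₁−j₂=0  J−j₁+j₂=5  j₁+j₂+J+1=7
(j₁±m₁, j₂±m₂, J±M) = (0,1,4,2,3,2)
P² = 576/7
sum k=1..1:
  [1] −1/12 = -1/12
S = -1/12
C² = P²·S² = 4/7 ; C = -0.755929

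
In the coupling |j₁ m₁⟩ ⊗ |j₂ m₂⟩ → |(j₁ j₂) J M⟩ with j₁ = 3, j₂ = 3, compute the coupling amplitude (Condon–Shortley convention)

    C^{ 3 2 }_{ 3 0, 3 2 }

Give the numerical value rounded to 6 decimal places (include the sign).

triangle: 3!·3!·3!/10! = 216/3628800
(j±m)!: 3!·3!·5!·1!·5!·1! = 518400
prefactor² = (2J+1)·Δ·N² = 216
  k=2: +1/(2!·1!·1!·3!·2!·0!) = 1/24
  k=3: −1/(3!·0!·0!·2!·3!·1!) = -1/72
Σ = 1/36  ⇒  CG² = 216·1/36² = 1/6
CG = +√(1/6) = +0.408248

+√(1/6) = +0.408248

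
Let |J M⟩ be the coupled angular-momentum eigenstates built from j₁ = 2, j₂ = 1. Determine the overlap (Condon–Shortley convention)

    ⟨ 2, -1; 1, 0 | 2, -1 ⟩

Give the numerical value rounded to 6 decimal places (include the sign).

-0.408248  (= −√(1/6))

j₁+j₂−J=1  J+j₁−j₂=3  J−j₁+j₂=1  j₁+j₂+J+1=6
(j₁±m₁, j₂±m₂, J±M) = (1,3,1,1,1,3)
P² = 3/2
sum k=0..1:
  [0] +1/6 = 1/6
  [1] −1/2 = -1/2
S = -1/3
C² = P²·S² = 1/6 ; C = -0.408248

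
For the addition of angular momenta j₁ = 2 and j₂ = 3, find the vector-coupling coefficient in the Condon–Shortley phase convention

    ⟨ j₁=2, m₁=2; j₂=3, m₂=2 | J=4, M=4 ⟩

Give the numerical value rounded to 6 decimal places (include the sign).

triangle: 1!×3!×5!/10! = 720/3628800
(j±m)!: 4!×0!×5!×1!×8!×0! = 116121600
prefactor² = (2J+1)×Δ×N² = 207360
  k=0: +1/(0!×1!×0!×5!×3!×0!) = 1/720
Σ = 1/720  ⇒  CG² = 207360×1/720² = 2/5
CG = +√(2/5) = +0.632456

+0.632456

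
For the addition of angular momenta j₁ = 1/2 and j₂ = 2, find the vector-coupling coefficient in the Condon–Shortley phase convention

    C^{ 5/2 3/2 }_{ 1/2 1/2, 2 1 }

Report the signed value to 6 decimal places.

√[6·0!1!4!/6! · 1!0!3!1!4!1!] = √(144/5)
  +(−1)^0/∏(0,0,0,3,1,1)! = 1/6  (running 1/6)
⟨..|..⟩ = √(144/5)·(1/6) = +0.894427

+√(4/5) ≈ +0.894427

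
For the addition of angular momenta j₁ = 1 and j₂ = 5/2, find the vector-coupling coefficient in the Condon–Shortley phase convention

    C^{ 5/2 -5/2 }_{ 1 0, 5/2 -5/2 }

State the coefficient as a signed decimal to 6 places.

√[6·1!1!4!/7! · 1!1!0!5!0!5!] = √(2880/7)
  +(−1)^0/∏(0,1,1,0,0,4)! = 1/24  (running 1/24)
⟨..|..⟩ = √(2880/7)·(1/24) = +0.845154

+0.845154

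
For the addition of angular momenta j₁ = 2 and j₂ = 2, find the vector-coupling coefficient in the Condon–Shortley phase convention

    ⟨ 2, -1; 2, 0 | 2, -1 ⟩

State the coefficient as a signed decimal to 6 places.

triangle: 2!×2!×2!/7! = 8/5040
(j±m)!: 1!×3!×2!×2!×1!×3! = 144
prefactor² = (2J+1)×Δ×N² = 8/7
  k=1: −1/(1!×1!×2!×1!×0!×1!) = -1/2
  k=2: +1/(2!×0!×1!×0!×1!×2!) = 1/4
Σ = -1/4  ⇒  CG² = 8/7×(-1/4)² = 1/14
CG = −√(1/14) = -0.267261

−√(1/14) ≈ -0.267261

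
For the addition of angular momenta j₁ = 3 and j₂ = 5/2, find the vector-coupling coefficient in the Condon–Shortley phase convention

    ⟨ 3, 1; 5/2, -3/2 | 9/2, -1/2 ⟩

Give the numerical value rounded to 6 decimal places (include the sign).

j₁+j₂−J=1  J+j₁−j₂=5  J−j₁+j₂=4  j₁+j₂+J+1=11
(j₁±m₁, j₂±m₂, J±M) = (4,2,1,4,4,5)
P² = 184320/77
sum k=0..1:
  [0] +1/72 = 1/72
  [1] −1/576 = -1/576
S = 7/576
C² = P²·S² = 35/99 ; C = +0.594588

+√(35/99) ≈ +0.594588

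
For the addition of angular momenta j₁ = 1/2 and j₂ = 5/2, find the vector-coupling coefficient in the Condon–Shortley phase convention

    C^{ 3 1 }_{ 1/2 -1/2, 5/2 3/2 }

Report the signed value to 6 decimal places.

√[7·0!1!5!/7! · 0!1!4!1!4!2!] = √(192)
  +(−1)^0/∏(0,0,1,4,0,1)! = 1/24  (running 1/24)
⟨..|..⟩ = √(192)·(1/24) = +0.577350

+0.577350  (= +√(1/3))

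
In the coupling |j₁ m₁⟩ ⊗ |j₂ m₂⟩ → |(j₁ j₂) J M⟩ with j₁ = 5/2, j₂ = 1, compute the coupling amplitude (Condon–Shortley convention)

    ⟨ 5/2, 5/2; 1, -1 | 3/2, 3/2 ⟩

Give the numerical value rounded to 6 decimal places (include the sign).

+0.816497

√[4·2!3!0!/6! · 5!0!0!2!3!0!] = √(96)
  +(−1)^0/∏(0,2,0,0,3,0)! = 1/12  (running 1/12)
⟨..|..⟩ = √(96)·(1/12) = +0.816497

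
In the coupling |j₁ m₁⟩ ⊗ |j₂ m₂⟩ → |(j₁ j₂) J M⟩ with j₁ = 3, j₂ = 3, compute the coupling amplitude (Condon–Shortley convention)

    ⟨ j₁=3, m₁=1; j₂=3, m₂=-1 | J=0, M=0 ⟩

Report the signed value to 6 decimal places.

+0.377964

√[1·6!0!0!/7! · 4!2!2!4!0!0!] = √(2304/7)
  +(−1)^2/∏(2,4,0,0,0,0)! = 1/48  (running 1/48)
⟨..|..⟩ = √(2304/7)·(1/48) = +0.377964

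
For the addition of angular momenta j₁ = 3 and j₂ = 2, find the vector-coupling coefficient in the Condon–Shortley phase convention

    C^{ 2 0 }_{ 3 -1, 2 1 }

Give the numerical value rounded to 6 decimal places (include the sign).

+0.377964

j₁+j₂−J=3  J+j₁−j₂=3  J−j₁+j₂=1  j₁+j₂+J+1=8
(j₁±m₁, j₂±m₂, J±M) = (2,4,3,1,2,2)
P² = 36/7
sum k=2..3:
  [2] +1/4 = 1/4
  [3] −1/12 = -1/12
S = 1/6
C² = P²·S² = 1/7 ; C = +0.377964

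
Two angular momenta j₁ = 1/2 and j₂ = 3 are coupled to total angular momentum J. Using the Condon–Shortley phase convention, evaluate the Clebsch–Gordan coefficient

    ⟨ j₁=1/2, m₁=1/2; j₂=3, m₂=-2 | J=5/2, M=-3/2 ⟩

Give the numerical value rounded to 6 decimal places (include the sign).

√[6·1!0!5!/7! · 1!0!1!5!1!4!] = √(2880/7)
  +(−1)^0/∏(0,1,0,1,0,4)! = 1/24  (running 1/24)
⟨..|..⟩ = √(2880/7)·(1/24) = +0.845154

+0.845154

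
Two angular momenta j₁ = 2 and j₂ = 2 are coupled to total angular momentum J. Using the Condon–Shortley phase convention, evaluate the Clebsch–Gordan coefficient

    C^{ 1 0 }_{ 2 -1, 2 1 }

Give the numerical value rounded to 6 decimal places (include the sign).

√[3·3!1!1!/6! · 1!3!3!1!1!1!] = √(9/10)
  +(−1)^2/∏(2,1,1,1,0,0)! = 1/2  (running 1/2)
  +(−1)^3/∏(3,0,0,0,1,1)! = -1/6  (running 1/3)
⟨..|..⟩ = √(9/10)·(1/3) = +0.316228

+0.316228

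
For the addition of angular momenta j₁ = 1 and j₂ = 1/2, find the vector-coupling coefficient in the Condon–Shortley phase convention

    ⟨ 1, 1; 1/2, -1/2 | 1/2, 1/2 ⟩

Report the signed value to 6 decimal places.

+√(2/3) = +0.816497

j₁+j₂−J=1  J+j₁−j₂=1  J−j₁+j₂=0  j₁+j₂+J+1=3
(j₁±m₁, j₂±m₂, J±M) = (2,0,0,1,1,0)
P² = 2/3
sum k=0..0:
  [0] +1/1 = 1
S = 1
C² = P²·S² = 2/3 ; C = +0.816497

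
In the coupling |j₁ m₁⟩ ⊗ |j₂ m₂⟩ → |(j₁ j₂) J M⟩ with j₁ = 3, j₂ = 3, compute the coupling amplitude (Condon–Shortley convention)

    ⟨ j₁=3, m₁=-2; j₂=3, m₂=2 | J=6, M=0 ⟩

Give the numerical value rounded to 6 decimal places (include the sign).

+0.197386  (= +√(3/77))

triangle: 0!×6!×6!/13! = 518400/6227020800
(j±m)!: 1!×5!×5!×1!×6!×6! = 7464960000
prefactor² = (2J+1)×Δ×N² = 622080000/77
  k=0: +1/(0!×0!×5!×5!×1!×1!) = 1/14400
Σ = 1/14400  ⇒  CG² = 622080000/77×1/14400² = 3/77
CG = +√(3/77) = +0.197386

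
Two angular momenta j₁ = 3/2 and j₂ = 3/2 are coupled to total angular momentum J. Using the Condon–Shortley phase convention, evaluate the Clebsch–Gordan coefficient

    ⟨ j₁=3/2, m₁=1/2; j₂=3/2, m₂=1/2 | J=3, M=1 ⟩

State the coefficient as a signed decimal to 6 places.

√[7·0!3!3!/7! · 2!1!2!1!4!2!] = √(48/5)
  +(−1)^0/∏(0,0,1,2,2,1)! = 1/4  (running 1/4)
⟨..|..⟩ = √(48/5)·(1/4) = +0.774597

+0.774597  (= +√(3/5))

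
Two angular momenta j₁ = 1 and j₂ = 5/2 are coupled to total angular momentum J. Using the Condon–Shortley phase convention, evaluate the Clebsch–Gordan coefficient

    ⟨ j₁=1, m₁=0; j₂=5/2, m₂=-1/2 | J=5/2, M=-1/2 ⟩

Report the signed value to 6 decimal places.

√[6·1!1!4!/7! · 1!1!2!3!2!3!] = √(144/35)
  +(−1)^0/∏(0,1,1,2,0,2)! = 1/4  (running 1/4)
  +(−1)^1/∏(1,0,0,1,1,3)! = -1/6  (running 1/12)
⟨..|..⟩ = √(144/35)·(1/12) = +0.169031

+0.169031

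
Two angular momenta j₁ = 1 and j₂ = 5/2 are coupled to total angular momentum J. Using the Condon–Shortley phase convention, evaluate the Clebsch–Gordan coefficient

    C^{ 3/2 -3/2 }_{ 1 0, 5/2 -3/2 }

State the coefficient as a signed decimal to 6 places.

-0.516398

j₁+j₂−J=2  J+j₁−j₂=0  J−j₁+j₂=3  j₁+j₂+J+1=6
(j₁±m₁, j₂±m₂, J±M) = (1,1,1,4,0,3)
P² = 48/5
sum k=1..1:
  [1] −1/6 = -1/6
S = -1/6
C² = P²·S² = 4/15 ; C = -0.516398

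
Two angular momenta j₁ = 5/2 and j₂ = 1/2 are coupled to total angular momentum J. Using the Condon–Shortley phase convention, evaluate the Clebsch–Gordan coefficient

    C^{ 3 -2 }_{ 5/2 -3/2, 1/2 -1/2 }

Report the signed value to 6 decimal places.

+√(5/6) = +0.912871

triangle: 0!×5!×1!/7! = 120/5040
(j±m)!: 1!×4!×0!×1!×1!×5! = 2880
prefactor² = (2J+1)×Δ×N² = 480
  k=0: +1/(0!×0!×4!×0!×1!×1!) = 1/24
Σ = 1/24  ⇒  CG² = 480×1/24² = 5/6
CG = +√(5/6) = +0.912871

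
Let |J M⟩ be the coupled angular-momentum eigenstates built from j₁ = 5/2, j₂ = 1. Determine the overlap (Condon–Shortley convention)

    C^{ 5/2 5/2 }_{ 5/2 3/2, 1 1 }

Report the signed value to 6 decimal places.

-0.534522

√[6·1!4!1!/7! · 4!1!2!0!5!0!] = √(1152/7)
  +(−1)^1/∏(1,0,0,1,4,0)! = -1/24  (running -1/24)
⟨..|..⟩ = √(1152/7)·(-1/24) = -0.534522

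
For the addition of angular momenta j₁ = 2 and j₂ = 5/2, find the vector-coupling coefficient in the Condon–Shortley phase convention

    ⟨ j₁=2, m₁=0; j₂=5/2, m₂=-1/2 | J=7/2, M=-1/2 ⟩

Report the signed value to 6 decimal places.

+0.195180

√[8·1!3!4!/9! · 2!2!2!3!3!4!] = √(768/35)
  +(−1)^0/∏(0,1,2,2,1,2)! = 1/8  (running 1/8)
  +(−1)^1/∏(1,0,1,1,2,3)! = -1/12  (running 1/24)
⟨..|..⟩ = √(768/35)·(1/24) = +0.195180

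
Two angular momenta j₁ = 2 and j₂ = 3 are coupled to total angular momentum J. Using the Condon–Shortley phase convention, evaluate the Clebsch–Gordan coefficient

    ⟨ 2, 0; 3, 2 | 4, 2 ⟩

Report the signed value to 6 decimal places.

j₁+j₂−J=1  J+j₁−j₂=3  J−j₁+j₂=5  j₁+j₂+J+1=10
(j₁±m₁, j₂±m₂, J±M) = (2,2,5,1,6,2)
P² = 8640/7
sum k=0..1:
  [0] +1/240 = 1/240
  [1] −1/48 = -1/48
S = -1/60
C² = P²·S² = 12/35 ; C = -0.585540

−√(12/35) ≈ -0.585540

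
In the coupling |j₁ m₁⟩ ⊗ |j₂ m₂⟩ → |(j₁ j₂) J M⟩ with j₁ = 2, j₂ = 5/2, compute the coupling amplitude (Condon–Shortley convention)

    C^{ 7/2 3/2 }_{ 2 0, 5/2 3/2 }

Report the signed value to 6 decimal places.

-0.534522  (= −√(2/7))

√[8·1!3!4!/9! · 2!2!4!1!5!2!] = √(512/7)
  +(−1)^0/∏(0,1,2,4,1,0)! = 1/48  (running 1/48)
  +(−1)^1/∏(1,0,1,3,2,1)! = -1/12  (running -1/16)
⟨..|..⟩ = √(512/7)·(-1/16) = -0.534522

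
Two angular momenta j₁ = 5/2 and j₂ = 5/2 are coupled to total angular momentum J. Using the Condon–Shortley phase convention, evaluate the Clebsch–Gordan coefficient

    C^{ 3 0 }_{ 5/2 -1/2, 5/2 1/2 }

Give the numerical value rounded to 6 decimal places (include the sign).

√[7·2!3!3!/9! · 2!3!3!2!3!3!] = √(36/5)
  +(−1)^0/∏(0,2,3,3,0,0)! = 1/72  (running 1/72)
  +(−1)^1/∏(1,1,2,2,1,1)! = -1/4  (running -17/72)
  +(−1)^2/∏(2,0,1,1,2,2)! = 1/8  (running -1/9)
⟨..|..⟩ = √(36/5)·(-1/9) = -0.298142

−√(4/45) ≈ -0.298142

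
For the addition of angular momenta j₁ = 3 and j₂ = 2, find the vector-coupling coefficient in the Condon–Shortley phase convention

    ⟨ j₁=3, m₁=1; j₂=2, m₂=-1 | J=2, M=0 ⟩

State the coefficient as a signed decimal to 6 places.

j₁+j₂−J=3  J+j₁−j₂=3  J−j₁+j₂=1  j₁+j₂+J+1=8
(j₁±m₁, j₂±m₂, J±M) = (4,2,1,3,2,2)
P² = 36/7
sum k=0..1:
  [0] +1/12 = 1/12
  [1] −1/4 = -1/4
S = -1/6
C² = P²·S² = 1/7 ; C = -0.377964

−√(1/7) = -0.377964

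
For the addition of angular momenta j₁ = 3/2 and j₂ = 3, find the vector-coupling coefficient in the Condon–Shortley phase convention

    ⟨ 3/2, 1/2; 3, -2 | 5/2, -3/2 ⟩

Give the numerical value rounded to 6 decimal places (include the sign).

+0.267261  (= +√(1/14))

j₁+j₂−J=2  J+j₁−j₂=1  J−j₁+j₂=4  j₁+j₂+J+1=8
(j₁±m₁, j₂±m₂, J±M) = (2,1,1,5,1,4)
P² = 288/7
sum k=0..1:
  [0] +1/12 = 1/12
  [1] −1/24 = -1/24
S = 1/24
C² = P²·S² = 1/14 ; C = +0.267261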